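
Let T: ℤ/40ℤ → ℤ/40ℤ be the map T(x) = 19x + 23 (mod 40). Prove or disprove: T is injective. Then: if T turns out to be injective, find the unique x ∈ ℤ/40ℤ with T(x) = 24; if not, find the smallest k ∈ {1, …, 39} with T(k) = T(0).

If T(s) = T(t), then 19s ≡ 19t (mod 40). Because gcd(19, 40) = 1, we may cancel 19 to get s ≡ t (mod 40).
Thus T is injective.
We now compute 19⁻¹ mod 40 explicitly. Euclid's algorithm: 40 = 2·19 + 2, 19 = 9·2 + 1; back-substituting gives 1 = 19·19 − 9·40, so 19⁻¹ ≡ 19 (mod 40).
Since T is injective, we compute T⁻¹(24): solve 19x + 23 ≡ 24 (mod 40), i.e. 19x ≡ 1 (mod 40).
Multiplying by 19⁻¹ = 19 gives x ≡ 19·1 = 19 ≡ 19 (mod 40).
Check: T(19) = 19·19 + 23 = 384 = 9·40 + 24 ≡ 24 (mod 40).

19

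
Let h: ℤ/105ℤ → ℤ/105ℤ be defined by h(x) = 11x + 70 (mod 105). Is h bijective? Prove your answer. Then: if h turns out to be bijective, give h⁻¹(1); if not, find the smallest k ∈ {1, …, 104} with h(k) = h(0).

51

By definition, h is injective when h(s) = h(t) forces s = t.
Suppose h(s) = h(t) in ℤ/105ℤ. Then 11s + 70 ≡ 11t + 70 (mod 105), hence 11(s − t) ≡ 0 (mod 105).
Since gcd(11, 105) = 1, 11 is invertible modulo 105, hence s − t ≡ 0 (mod 105), i.e. s = t.
We now compute 11⁻¹ mod 105 explicitly. Euclid's algorithm: 105 = 9·11 + 6, 11 = 1·6 + 5, 6 = 1·5 + 1; back-substituting gives 1 = 86·11 − 9·105, so 11⁻¹ ≡ 86 (mod 105).
For any y ∈ ℤ/105ℤ, x = 86(y − 70) mod 105 satisfies h(x) = 11·86(y − 70) + 70 ≡ y (since 11·86 ≡ 1 mod 105). So every y has a preimage.
Thus h is bijective.
Since h is bijective, we find h⁻¹(1): we need 11x ≡ 1 − 70 ≡ 36 (mod 105). Using 11⁻¹ = 86: x ≡ 86·36 = 3096 = 29·105 + 51, so x = 51.
Check: h(51) = 11·51 + 70 = 631 = 6·105 + 1 ≡ 1 (mod 105).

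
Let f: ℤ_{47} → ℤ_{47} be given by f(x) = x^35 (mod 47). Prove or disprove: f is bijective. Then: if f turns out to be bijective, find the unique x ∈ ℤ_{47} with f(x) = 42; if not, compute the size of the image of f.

Since 47 is prime, the nonzero elements of ℤ_{47} form a cyclic group of order 46.
As gcd(35, 46) = 1, raising to the 35th power is a bijection on this group: if u^35 ≡ v^35 then (uv^{−1})^35 = 1, and the only element of order dividing gcd(35, 46) = 1 is 1, so u = v.
With f(0) = 0 this makes f injective on all of ℤ_{47}, hence bijective (finite equal-size domain and codomain). In particular f is bijective.
Since f is bijective, we find the preimage of 42. The inverse of x ↦ x^35 on (ℤ_{47})^× is x ↦ x^25, because 35·25 = 875 = 19·46 + 1 ≡ 1 (mod 46) and x^{46} = 1 for x ≠ 0 (Fermat). So f⁻¹(42) = 42^25 mod 47.
Repeated squaring mod 47: 42^1 ≡ 42, 42^2 ≡ 42² = 1764 ≡ 25, 42^4 ≡ 25² = 625 ≡ 14, 42^8 ≡ 14² = 196 ≡ 8, 42^16 ≡ 8² = 64 ≡ 17. Since 25 = 16 + 8 + 1, 42^25 ≡ 17·8·42: 17·8 = 136 ≡ 42, then 42·42 = 1764 ≡ 25. So 42^25 ≡ 25 (mod 47).
Hence f⁻¹(42) = 25.

25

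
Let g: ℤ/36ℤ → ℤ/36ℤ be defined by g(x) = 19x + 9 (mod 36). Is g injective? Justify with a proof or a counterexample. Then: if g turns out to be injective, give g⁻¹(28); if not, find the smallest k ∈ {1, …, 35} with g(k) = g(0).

If g(s) = g(t), then 19s ≡ 19t (mod 36). Because gcd(19, 36) = 1, we may cancel 19 to get s ≡ t (mod 36).
Hence g is injective.
We now compute 19⁻¹ mod 36 explicitly. Euclid's algorithm: 36 = 1·19 + 17, 19 = 1·17 + 2, 17 = 8·2 + 1; back-substituting gives 1 = 19·19 − 10·36, so 19⁻¹ ≡ 19 (mod 36).
Since g is injective, we compute g⁻¹(28): solve 19x + 9 ≡ 28 (mod 36), i.e. 19x ≡ 19 (mod 36).
Multiplying by 19⁻¹ = 19 gives x ≡ 19·19 = 361 = 10·36 + 1 ≡ 1 (mod 36).
Check: g(1) = 19·1 + 9 = 28 ≡ 28 (mod 36).

1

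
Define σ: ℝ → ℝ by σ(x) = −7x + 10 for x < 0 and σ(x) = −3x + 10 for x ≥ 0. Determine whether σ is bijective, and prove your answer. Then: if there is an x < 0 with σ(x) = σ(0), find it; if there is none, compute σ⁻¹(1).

3

Both pieces are strictly decreasing (slopes −7 and −3), so each is injective on its own interval.
The left piece maps (−∞, 0) onto (10, ∞); the right piece maps [0, ∞) onto (−∞, 10].
Since 10 = 10, the images partition ℝ: σ is injective and surjective, hence bijective.
Because the two images are disjoint, no x < 0 has σ(x) = σ(0), so we compute σ⁻¹(1): 1 lies in (−∞, 10], so solve −3x + 10 = 1: x = (1 − 10)/(−3) = 3.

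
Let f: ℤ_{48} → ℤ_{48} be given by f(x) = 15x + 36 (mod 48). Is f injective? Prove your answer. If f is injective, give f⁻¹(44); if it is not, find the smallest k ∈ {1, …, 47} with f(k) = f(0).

16

We have gcd(15, 48) = 3 > 1. Taking x_1 = 0 and x_2 = 16: f(0) = 36 and f(16) = 15·16 + 36 = 276 ≡ 36 (mod 48).
So f(0) = f(16) while 0 ≠ 16, so f is not injective.
Since f is not injective, we find the least positive k with f(k) = f(0): this means 15k ≡ 0 (mod 48), i.e. 48 ∣ 15k. Since gcd(15, 48) = 3, dividing through by 3 this holds exactly when 16 ∣ 5k, and as gcd(5, 16) = 1, exactly when 16 ∣ k.
The smallest positive such k is 16.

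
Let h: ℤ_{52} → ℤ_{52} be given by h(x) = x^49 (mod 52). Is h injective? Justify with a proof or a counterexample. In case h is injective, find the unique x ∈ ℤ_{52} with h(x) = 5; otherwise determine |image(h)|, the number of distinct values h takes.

39

h(0) = 0^49 = 0.
h(26): Repeated squaring mod 52: 26^1 ≡ 26, 26^2 ≡ 26² = 676 ≡ 0, 26^4 ≡ 0² = 0, 26^8 ≡ 0² = 0, 26^16 ≡ 0² = 0, 26^32 ≡ 0² = 0. Since 49 = 32 + 16 + 1, 26^49 ≡ 0·0·26: 0·0 = 0, then 0·26 = 0. So 26^49 ≡ 0 (mod 52).
So h(0) = h(26) = 0 while 0 ≠ 26, so h is not injective.
Since h is not injective, we determine |image(h)|. Computing x^49 mod 52 for each x (by repeated squaring, reducing mod 52 at every step), the values h(0), h(1), …, h(51) are: 0, 1, 28, 3, 4, 5, 32, 7, 8, 9, 36, 11, 12, 13, 40, 15, 16, 17, 44, 19, 20, 21, 48, 23, 24, 25, 0, 27, 28, 29, 4, 31, 32, 33, 8, 35, 36, 37, 12, 39, 40, 41, 16, 43, 44, 45, 20, 47, 48, 49, 24, 51.
The distinct values are {0, 1, 3, 4, 5, 7, 8, 9, 11, 12, 13, 15, 16, 17, 19, 20, 21, 23, 24, 25, 27, 28, 29, 31, 32, 33, 35, 36, 37, 39, 40, 41, 43, 44, 45, 47, 48, 49, 51}; there are 39 of them.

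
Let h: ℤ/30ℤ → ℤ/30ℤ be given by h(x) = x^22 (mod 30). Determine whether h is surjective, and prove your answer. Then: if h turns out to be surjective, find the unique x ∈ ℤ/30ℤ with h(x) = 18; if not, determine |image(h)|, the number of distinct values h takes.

h(2): Repeated squaring mod 30: 2^1 ≡ 2, 2^2 ≡ 2² = 4, 2^4 ≡ 4² = 16, 2^8 ≡ 16² = 256 ≡ 16, 2^16 ≡ 16² = 256 ≡ 16. Since 22 = 16 + 4 + 2, 2^22 ≡ 16·16·4: 16·16 = 256 ≡ 16, then 16·4 = 64 ≡ 4. So 2^22 ≡ 4 (mod 30).
h(8): Repeated squaring mod 30: 8^1 ≡ 8, 8^2 ≡ 8² = 64 ≡ 4, 8^4 ≡ 4² = 16, 8^8 ≡ 16² = 256 ≡ 16, 8^16 ≡ 16² = 256 ≡ 16. Since 22 = 16 + 4 + 2, 8^22 ≡ 16·16·4: 16·16 = 256 ≡ 16, then 16·4 = 64 ≡ 4. So 8^22 ≡ 4 (mod 30).
So h(2) = h(8) = 4 while 2 ≠ 8, therefore h is not injective.
A non-injective map from the 30-element set ℤ/30ℤ to itself takes at most 29 distinct values, so it cannot be surjective. Thus h is not surjective.
Since h is not surjective, we determine |image(h)|. Computing x^22 mod 30 for each x (by repeated squaring, reducing mod 30 at every step), the values h(0), h(1), …, h(29) are: 0, 1, 4, 9, 16, 25, 6, 19, 4, 21, 10, 1, 24, 19, 16, 15, 16, 19, 24, 1, 10, 21, 4, 19, 6, 25, 16, 9, 4, 1.
The distinct values are {0, 1, 4, 6, 9, 10, 15, 16, 19, 21, 24, 25}; there are 12 of them.

12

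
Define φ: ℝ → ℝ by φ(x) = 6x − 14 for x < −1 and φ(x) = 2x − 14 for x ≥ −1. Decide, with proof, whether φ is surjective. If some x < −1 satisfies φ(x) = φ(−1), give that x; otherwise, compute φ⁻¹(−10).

2

Both pieces are strictly increasing (slopes 6 and 2), so each is injective on its own interval.
The left piece maps (−∞, −1) onto (−∞, −20); the right piece maps [−1, ∞) onto [−16, ∞).
The union (−∞, −20) ∪ [−16, ∞) omits the interval between −20 and −16; in particular −20 has no preimage. So φ is not surjective.
Because the two images are disjoint, no x < −1 has φ(x) = φ(−1), so we compute φ⁻¹(−10): −10 lies in [−16, ∞), so solve 2x − 14 = −10: x = (−10 + 14)/2 = 2.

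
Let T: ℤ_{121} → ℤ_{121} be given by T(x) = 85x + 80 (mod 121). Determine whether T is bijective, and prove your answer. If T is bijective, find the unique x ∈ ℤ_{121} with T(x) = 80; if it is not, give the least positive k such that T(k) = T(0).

0

Suppose T(u) = T(v) in ℤ_{121}. Then 85u + 80 ≡ 85v + 80 (mod 121), hence 85(u − v) ≡ 0 (mod 121).
Since gcd(85, 121) = 1, 85 is invertible modulo 121, thus u − v ≡ 0 (mod 121), i.e. u = v.
We now compute 85⁻¹ mod 121 explicitly. Euclid's algorithm: 121 = 1·85 + 36, 85 = 2·36 + 13, 36 = 2·13 + 10, 13 = 1·10 + 3, 10 = 3·3 + 1; back-substituting gives 1 = 84·85 − 59·121, so 85⁻¹ ≡ 84 (mod 121).
Then y ↦ 84(y − 80) is a two-sided inverse to T, so every y ∈ ℤ_{121} has a preimage.
Hence T is bijective.
Since T is bijective, we find T⁻¹(80): we need 85x ≡ 80 − 80 ≡ 0 (mod 121). Using 85⁻¹ = 84: x ≡ 84·0 = 0, so x = 0.
Check: T(0) = 85·0 + 80 = 80 ≡ 80 (mod 121).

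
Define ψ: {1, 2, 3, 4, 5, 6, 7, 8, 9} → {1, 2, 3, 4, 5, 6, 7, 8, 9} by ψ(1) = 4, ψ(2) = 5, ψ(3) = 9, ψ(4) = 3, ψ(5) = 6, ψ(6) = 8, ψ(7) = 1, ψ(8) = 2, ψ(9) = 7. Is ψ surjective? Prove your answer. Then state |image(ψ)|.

Every element of the codomain has a preimage: 1 = ψ(7), 2 = ψ(8), 3 = ψ(4), 4 = ψ(1), 5 = ψ(2), 6 = ψ(5), 7 = ψ(9), 8 = ψ(6), 9 = ψ(3).
Hence ψ is surjective.
The image of ψ is {1, 2, 3, 4, 5, 6, 7, 8, 9}, which has 9 elements.

9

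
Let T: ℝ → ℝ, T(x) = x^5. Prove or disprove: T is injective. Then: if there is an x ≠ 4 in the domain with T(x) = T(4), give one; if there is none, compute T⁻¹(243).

On ℝ, x ↦ x^5 is strictly increasing (since 5 is odd), so T(u) = T(v) forces u = v. Therefore T is injective.
Since x ↦ x^5 is strictly increasing on ℝ, it is injective there, so no x ≠ 4 in the domain has T(x) = T(4). We therefore compute T⁻¹(243) = 243^{1/5} = 3 (indeed 3^5 = 243).

3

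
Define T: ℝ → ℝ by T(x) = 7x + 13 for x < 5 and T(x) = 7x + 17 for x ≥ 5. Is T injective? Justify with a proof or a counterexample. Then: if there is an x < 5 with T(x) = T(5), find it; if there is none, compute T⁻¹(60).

Both pieces are strictly increasing (slopes 7 and 7), so each is injective on its own interval.
The left piece maps (−∞, 5) onto (−∞, 48); the right piece maps [5, ∞) onto [52, ∞).
These images are disjoint, so no value is attained by both pieces. So T is injective.
Because the two images are disjoint, no x < 5 has T(x) = T(5), so we compute T⁻¹(60): 60 lies in [52, ∞), so solve 7x + 17 = 60: x = (60 − 17)/7 = 43/7.

43/7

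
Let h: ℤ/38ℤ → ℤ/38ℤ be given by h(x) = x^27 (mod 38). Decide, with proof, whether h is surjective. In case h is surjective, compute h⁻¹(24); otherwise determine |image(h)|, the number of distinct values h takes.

6

h(1) = 1^27 = 1.
h(5): Repeated squaring mod 38: 5^1 ≡ 5, 5^2 ≡ 5² = 25, 5^4 ≡ 25² = 625 ≡ 17, 5^8 ≡ 17² = 289 ≡ 23, 5^16 ≡ 23² = 529 ≡ 35. Since 27 = 16 + 8 + 2 + 1, 5^27 ≡ 35·23·25·5: 35·23 = 805 ≡ 7, then 7·25 = 175 ≡ 23, then 23·5 = 115 ≡ 1. So 5^27 ≡ 1 (mod 38).
So h(1) = h(5) = 1 while 1 ≠ 5, therefore h is not injective.
A non-injective map from the 38-element set ℤ/38ℤ to itself takes at most 37 distinct values, so it cannot be surjective. Thus h is not surjective.
Since h is not surjective, we determine |image(h)|. Computing x^27 mod 38 for each x (by repeated squaring, reducing mod 38 at every step), the values h(0), h(1), …, h(37) are: 0, 1, 18, 37, 20, 1, 20, 1, 18, 1, 18, 1, 18, 37, 18, 37, 20, 1, 18, 19, 20, 37, 18, 1, 20, 1, 20, 37, 20, 37, 20, 37, 18, 37, 18, 1, 20, 37.
The distinct values are {0, 1, 18, 19, 20, 37}; there are 6 of them.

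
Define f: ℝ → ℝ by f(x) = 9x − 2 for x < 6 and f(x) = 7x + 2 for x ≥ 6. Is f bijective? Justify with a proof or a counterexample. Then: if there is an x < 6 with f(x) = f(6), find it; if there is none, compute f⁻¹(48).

Both pieces are strictly increasing (slopes 9 and 7), so each is injective on its own interval.
The left piece maps (−∞, 6) onto (−∞, 52); the right piece maps [6, ∞) onto [44, ∞).
These images overlap. In particular f(6) = 44 (right piece), and solving 9x − 2 = 44 on the left piece gives x = 46/9 < 6.
So f(46/9) = f(6) with 46/9 ≠ 6, and f is not injective, hence not bijective. This x = 46/9 is the requested value below 6.

46/9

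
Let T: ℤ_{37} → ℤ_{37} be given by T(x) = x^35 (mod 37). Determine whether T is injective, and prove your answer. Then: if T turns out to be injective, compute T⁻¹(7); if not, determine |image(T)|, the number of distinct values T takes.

Since 37 is prime, the nonzero elements of ℤ_{37} form a cyclic group of order 36.
As gcd(35, 36) = 1, raising to the 35th power is a bijection on this group: if a^35 ≡ b^35 then (ab^{−1})^35 = 1, and the only element of order dividing gcd(35, 36) = 1 is 1, so a = b.
With T(0) = 0 this makes T injective on all of ℤ_{37}, hence bijective (finite equal-size domain and codomain). In particular T is injective.
Since T is injective, we find the preimage of 7. The inverse of x ↦ x^35 on (ℤ_{37})^× is x ↦ x^35, because 35·35 = 1225 = 34·36 + 1 ≡ 1 (mod 36) and x^{36} = 1 for x ≠ 0 (Fermat). So T⁻¹(7) = 7^35 mod 37.
Repeated squaring mod 37: 7^1 ≡ 7, 7^2 ≡ 7² = 49 ≡ 12, 7^4 ≡ 12² = 144 ≡ 33, 7^8 ≡ 33² = 1089 ≡ 16, 7^16 ≡ 16² = 256 ≡ 34, 7^32 ≡ 34² = 1156 ≡ 9. Since 35 = 32 + 2 + 1, 7^35 ≡ 9·12·7: 9·12 = 108 ≡ 34, then 34·7 = 238 ≡ 16. So 7^35 ≡ 16 (mod 37).
Hence T⁻¹(7) = 16.

16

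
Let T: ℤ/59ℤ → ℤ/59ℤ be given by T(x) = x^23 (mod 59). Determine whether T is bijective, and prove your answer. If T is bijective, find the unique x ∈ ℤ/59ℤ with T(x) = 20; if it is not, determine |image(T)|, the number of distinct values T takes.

Since 59 is prime, the nonzero elements of ℤ/59ℤ form a cyclic group of order 58.
As gcd(23, 58) = 1, raising to the 23rd power is a bijection on this group: if u^23 ≡ v^23 then (uv^{−1})^23 = 1, and the only element of order dividing gcd(23, 58) = 1 is 1, so u = v.
With T(0) = 0 this makes T injective on all of ℤ/59ℤ, hence bijective (finite equal-size domain and codomain). In particular T is bijective.
Since T is bijective, we find the preimage of 20. The inverse of x ↦ x^23 on (ℤ/59ℤ)^× is x ↦ x^53, because 23·53 = 1219 = 21·58 + 1 ≡ 1 (mod 58) and x^{58} = 1 for x ≠ 0 (Fermat). So T⁻¹(20) = 20^53 mod 59.
Repeated squaring mod 59: 20^1 ≡ 20, 20^2 ≡ 20² = 400 ≡ 46, 20^4 ≡ 46² = 2116 ≡ 51, 20^8 ≡ 51² = 2601 ≡ 5, 20^16 ≡ 5² = 25, 20^32 ≡ 25² = 625 ≡ 35. Since 53 = 32 + 16 + 4 + 1, 20^53 ≡ 35·25·51·20: 35·25 = 875 ≡ 49, then 49·51 = 2499 ≡ 21, then 21·20 = 420 ≡ 7. So 20^53 ≡ 7 (mod 59).
Hence T⁻¹(20) = 7.

7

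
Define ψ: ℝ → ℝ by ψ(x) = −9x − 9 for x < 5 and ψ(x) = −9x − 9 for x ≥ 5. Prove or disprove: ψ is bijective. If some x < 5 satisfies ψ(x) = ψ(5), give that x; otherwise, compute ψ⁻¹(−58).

Both pieces are strictly decreasing (slopes −9 and −9), so each is injective on its own interval.
The left piece maps (−∞, 5) onto (−54, ∞); the right piece maps [5, ∞) onto (−∞, −54].
Since −54 = −54, the images partition ℝ: ψ is injective and surjective, hence bijective.
Because the two images are disjoint, no x < 5 has ψ(x) = ψ(5), so we compute ψ⁻¹(−58): −58 lies in (−∞, −54], so solve −9x − 9 = −58: x = (−58 + 9)/(−9) = 49/9.

49/9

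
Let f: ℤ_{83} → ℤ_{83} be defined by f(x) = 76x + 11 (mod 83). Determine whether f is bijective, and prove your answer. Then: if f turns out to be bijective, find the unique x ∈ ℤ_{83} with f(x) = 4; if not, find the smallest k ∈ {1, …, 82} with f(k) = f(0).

Recall: f is injective when f(x_1) = f(x_2) forces x_1 = x_2.
If f(x_1) = f(x_2), then 76x_1 ≡ 76x_2 (mod 83). Because gcd(76, 83) = 1, we may cancel 76 to get x_1 ≡ x_2 (mod 83).
We now compute 76⁻¹ mod 83 explicitly. Euclid's algorithm: 83 = 1·76 + 7, 76 = 10·7 + 6, 7 = 1·6 + 1; back-substituting gives 1 = 71·76 − 65·83, so 76⁻¹ ≡ 71 (mod 83).
For any y ∈ ℤ_{83}, x = 71(y − 11) mod 83 satisfies f(x) = 76·71(y − 11) + 11 ≡ y (since 76·71 ≡ 1 mod 83). So every y has a preimage.
Hence f is bijective.
Since f is bijective, we find f⁻¹(4): we need 76x ≡ 4 − 11 ≡ 76 (mod 83). Using 76⁻¹ = 71: x ≡ 71·76 = 5396 = 65·83 + 1, so x = 1.
Check: f(1) = 76·1 + 11 = 87 = 1·83 + 4 ≡ 4 (mod 83).

1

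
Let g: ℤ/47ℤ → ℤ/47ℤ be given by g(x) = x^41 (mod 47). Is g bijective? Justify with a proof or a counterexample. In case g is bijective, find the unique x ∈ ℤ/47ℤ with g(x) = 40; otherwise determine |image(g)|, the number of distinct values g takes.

Since 47 is prime, the nonzero elements of ℤ/47ℤ form a cyclic group of order 46.
As gcd(41, 46) = 1, raising to the 41st power is a bijection on this group: if s^41 ≡ t^41 then (st^{−1})^41 = 1, and the only element of order dividing gcd(41, 46) = 1 is 1, so s = t.
With g(0) = 0 this makes g injective on all of ℤ/47ℤ, hence bijective (finite equal-size domain and codomain). In particular g is bijective.
Since g is bijective, we find the preimage of 40. The inverse of x ↦ x^41 on (ℤ/47ℤ)^× is x ↦ x^9, because 41·9 = 369 = 8·46 + 1 ≡ 1 (mod 46) and x^{46} = 1 for x ≠ 0 (Fermat). So g⁻¹(40) = 40^9 mod 47.
Repeated squaring mod 47: 40^1 ≡ 40, 40^2 ≡ 40² = 1600 ≡ 2, 40^4 ≡ 2² = 4, 40^8 ≡ 4² = 16. Since 9 = 8 + 1, 40^9 ≡ 16·40: 16·40 = 640 ≡ 29. So 40^9 ≡ 29 (mod 47).
Hence g⁻¹(40) = 29.

29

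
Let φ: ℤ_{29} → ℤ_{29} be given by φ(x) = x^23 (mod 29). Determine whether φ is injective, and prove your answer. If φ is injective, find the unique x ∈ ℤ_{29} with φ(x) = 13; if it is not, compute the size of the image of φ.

Since 29 is prime, the nonzero elements of ℤ_{29} form a cyclic group of order 28.
As gcd(23, 28) = 1, raising to the 23rd power is a bijection on this group: if a^23 ≡ b^23 then (ab^{−1})^23 = 1, and the only element of order dividing gcd(23, 28) = 1 is 1, so a = b.
With φ(0) = 0 this makes φ injective on all of ℤ_{29}, hence bijective (finite equal-size domain and codomain). In particular φ is injective.
Since φ is injective, we find the preimage of 13. The inverse of x ↦ x^23 on (ℤ_{29})^× is x ↦ x^11, because 23·11 = 253 = 9·28 + 1 ≡ 1 (mod 28) and x^{28} = 1 for x ≠ 0 (Fermat). So φ⁻¹(13) = 13^11 mod 29.
Repeated squaring mod 29: 13^1 ≡ 13, 13^2 ≡ 13² = 169 ≡ 24, 13^4 ≡ 24² = 576 ≡ 25, 13^8 ≡ 25² = 625 ≡ 16. Since 11 = 8 + 2 + 1, 13^11 ≡ 16·24·13: 16·24 = 384 ≡ 7, then 7·13 = 91 ≡ 4. So 13^11 ≡ 4 (mod 29).
Hence φ⁻¹(13) = 4.

4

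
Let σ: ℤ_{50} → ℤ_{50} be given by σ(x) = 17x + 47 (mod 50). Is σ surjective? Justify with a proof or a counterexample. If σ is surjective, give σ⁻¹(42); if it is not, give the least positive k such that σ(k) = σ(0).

35

Recall: σ is surjective if every y in the codomain equals σ(x) for some x in the domain.
Since gcd(17, 50) = 1, 17 is invertible modulo 50. Euclid's algorithm: 50 = 2·17 + 16, 17 = 1·16 + 1; back-substituting gives 1 = 3·17 − 1·50, so 17⁻¹ ≡ 3 (mod 50).
Then y ↦ 3(y − 47) is a two-sided inverse to σ, so every y ∈ ℤ_{50} has a preimage.
So σ is surjective.
Since σ is surjective, we compute σ⁻¹(42): solve 17x + 47 ≡ 42 (mod 50), i.e. 17x ≡ 45 (mod 50).
Multiplying by 17⁻¹ = 3 gives x ≡ 3·45 = 135 = 2·50 + 35 ≡ 35 (mod 50).
Check: σ(35) = 17·35 + 47 = 642 = 12·50 + 42 ≡ 42 (mod 50).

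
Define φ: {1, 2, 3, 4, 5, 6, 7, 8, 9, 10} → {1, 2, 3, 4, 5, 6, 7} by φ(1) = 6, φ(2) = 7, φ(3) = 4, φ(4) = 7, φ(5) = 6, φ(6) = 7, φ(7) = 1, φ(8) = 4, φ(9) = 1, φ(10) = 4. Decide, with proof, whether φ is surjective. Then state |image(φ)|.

4

No element maps to 2, so φ is not surjective.
The image of φ is {1, 4, 6, 7}, which has 4 elements.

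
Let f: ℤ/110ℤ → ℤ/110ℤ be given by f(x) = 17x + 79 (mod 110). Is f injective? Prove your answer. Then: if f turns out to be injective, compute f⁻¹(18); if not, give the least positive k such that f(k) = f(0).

87

If f(s) = f(t), then 17s ≡ 17t (mod 110). Because gcd(17, 110) = 1, we may cancel 17 to get s ≡ t (mod 110).
Therefore f is injective.
We now compute 17⁻¹ mod 110 explicitly. Euclid's algorithm: 110 = 6·17 + 8, 17 = 2·8 + 1; back-substituting gives 1 = 13·17 − 2·110, so 17⁻¹ ≡ 13 (mod 110).
Since f is injective, we find f⁻¹(18): we need 17x ≡ 18 − 79 ≡ 49 (mod 110). Using 17⁻¹ = 13: x ≡ 13·49 = 637 = 5·110 + 87, so x = 87.
Check: f(87) = 17·87 + 79 = 1558 = 14·110 + 18 ≡ 18 (mod 110).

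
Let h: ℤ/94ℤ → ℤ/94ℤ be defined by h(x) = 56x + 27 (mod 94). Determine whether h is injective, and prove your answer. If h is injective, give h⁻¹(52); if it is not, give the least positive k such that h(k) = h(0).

47

We have gcd(56, 94) = 2 > 1. Taking s = 0 and t = 47: h(0) = 27 and h(47) = 56·47 + 27 = 2659 ≡ 27 (mod 94).
So h(0) = h(47) while 0 ≠ 47, so h is not injective.
Since h is not injective, we find the least positive k with h(k) = h(0): this means 56k ≡ 0 (mod 94), i.e. 94 ∣ 56k. Since gcd(56, 94) = 2, dividing through by 2 this holds exactly when 47 ∣ 28k, and as gcd(28, 47) = 1, exactly when 47 ∣ k.
The smallest positive such k is 47.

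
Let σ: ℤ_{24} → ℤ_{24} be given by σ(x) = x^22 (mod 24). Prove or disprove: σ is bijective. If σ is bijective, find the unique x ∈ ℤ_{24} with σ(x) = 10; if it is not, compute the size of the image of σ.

σ(2): Repeated squaring mod 24: 2^1 ≡ 2, 2^2 ≡ 2² = 4, 2^4 ≡ 4² = 16, 2^8 ≡ 16² = 256 ≡ 16, 2^16 ≡ 16² = 256 ≡ 16. Since 22 = 16 + 4 + 2, 2^22 ≡ 16·16·4: 16·16 = 256 ≡ 16, then 16·4 = 64 ≡ 16. So 2^22 ≡ 16 (mod 24).
σ(4): Repeated squaring mod 24: 4^1 ≡ 4, 4^2 ≡ 4² = 16, 4^4 ≡ 16² = 256 ≡ 16, 4^8 ≡ 16² = 256 ≡ 16, 4^16 ≡ 16² = 256 ≡ 16. Since 22 = 16 + 4 + 2, 4^22 ≡ 16·16·16: 16·16 = 256 ≡ 16, then 16·16 = 256 ≡ 16. So 4^22 ≡ 16 (mod 24).
So σ(2) = σ(4) = 16 while 2 ≠ 4, so σ is not injective, hence not bijective.
Since σ is not bijective, we determine |image(σ)|. Computing x^22 mod 24 for each x (by repeated squaring, reducing mod 24 at every step), the values σ(0), σ(1), …, σ(23) are: 0, 1, 16, 9, 16, 1, 0, 1, 16, 9, 16, 1, 0, 1, 16, 9, 16, 1, 0, 1, 16, 9, 16, 1.
The distinct values are {0, 1, 9, 16}; there are 4 of them.

4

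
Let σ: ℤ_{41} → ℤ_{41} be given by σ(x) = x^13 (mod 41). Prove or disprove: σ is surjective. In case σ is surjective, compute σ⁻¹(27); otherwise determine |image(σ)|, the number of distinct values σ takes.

Since 41 is prime, the nonzero elements of ℤ_{41} form a cyclic group of order 40.
As gcd(13, 40) = 1, raising to the 13th power is a bijection on this group: if s^13 ≡ t^13 then (st^{−1})^13 = 1, and the only element of order dividing gcd(13, 40) = 1 is 1, so s = t.
With σ(0) = 0 this makes σ injective on all of ℤ_{41}, hence bijective (finite equal-size domain and codomain). In particular σ is surjective.
Since σ is surjective, we find the preimage of 27. The inverse of x ↦ x^13 on (ℤ_{41})^× is x ↦ x^37, because 13·37 = 481 = 12·40 + 1 ≡ 1 (mod 40) and x^{40} = 1 for x ≠ 0 (Fermat). So σ⁻¹(27) = 27^37 mod 41.
Repeated squaring mod 41: 27^1 ≡ 27, 27^2 ≡ 27² = 729 ≡ 32, 27^4 ≡ 32² = 1024 ≡ 40, 27^8 ≡ 40² = 1600 ≡ 1, 27^16 ≡ 1² = 1, 27^32 ≡ 1² = 1. Since 37 = 32 + 4 + 1, 27^37 ≡ 1·40·27: 1·40 = 40, then 40·27 = 1080 ≡ 14. So 27^37 ≡ 14 (mod 41).
Hence σ⁻¹(27) = 14.

14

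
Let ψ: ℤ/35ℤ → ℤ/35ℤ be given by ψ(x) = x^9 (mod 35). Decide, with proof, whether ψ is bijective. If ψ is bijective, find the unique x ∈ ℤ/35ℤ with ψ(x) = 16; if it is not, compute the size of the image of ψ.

15

ψ(4): Repeated squaring mod 35: 4^1 ≡ 4, 4^2 ≡ 4² = 16, 4^4 ≡ 16² = 256 ≡ 11, 4^8 ≡ 11² = 121 ≡ 16. Since 9 = 8 + 1, 4^9 ≡ 16·4: 16·4 = 64 ≡ 29. So 4^9 ≡ 29 (mod 35).
ψ(9): Repeated squaring mod 35: 9^1 ≡ 9, 9^2 ≡ 9² = 81 ≡ 11, 9^4 ≡ 11² = 121 ≡ 16, 9^8 ≡ 16² = 256 ≡ 11. Since 9 = 8 + 1, 9^9 ≡ 11·9: 11·9 = 99 ≡ 29. So 9^9 ≡ 29 (mod 35).
So ψ(4) = ψ(9) = 29 while 4 ≠ 9, thus ψ is not injective, hence not bijective.
Since ψ is not bijective, we determine |image(ψ)|. Computing x^9 mod 35 for each x (by repeated squaring, reducing mod 35 at every step), the values ψ(0), ψ(1), …, ψ(34) are: 0, 1, 22, 13, 29, 20, 6, 7, 8, 29, 20, 1, 27, 13, 14, 15, 1, 27, 8, 34, 20, 21, 22, 8, 34, 15, 6, 27, 28, 29, 15, 6, 22, 13, 34.
The distinct values are {0, 1, 6, 7, 8, 13, 14, 15, 20, 21, 22, 27, 28, 29, 34}; there are 15 of them.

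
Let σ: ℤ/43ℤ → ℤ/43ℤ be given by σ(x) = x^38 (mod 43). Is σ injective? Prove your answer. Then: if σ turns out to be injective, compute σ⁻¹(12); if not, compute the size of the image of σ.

σ(21): Repeated squaring mod 43: 21^1 ≡ 21, 21^2 ≡ 21² = 441 ≡ 11, 21^4 ≡ 11² = 121 ≡ 35, 21^8 ≡ 35² = 1225 ≡ 21, 21^16 ≡ 21² = 441 ≡ 11, 21^32 ≡ 11² = 121 ≡ 35. Since 38 = 32 + 4 + 2, 21^38 ≡ 35·35·11: 35·35 = 1225 ≡ 21, then 21·11 = 231 ≡ 16. So 21^38 ≡ 16 (mod 43).
σ(22): Repeated squaring mod 43: 22^1 ≡ 22, 22^2 ≡ 22² = 484 ≡ 11, 22^4 ≡ 11² = 121 ≡ 35, 22^8 ≡ 35² = 1225 ≡ 21, 22^16 ≡ 21² = 441 ≡ 11, 22^32 ≡ 11² = 121 ≡ 35. Since 38 = 32 + 4 + 2, 22^38 ≡ 35·35·11: 35·35 = 1225 ≡ 21, then 21·11 = 231 ≡ 16. So 22^38 ≡ 16 (mod 43).
So σ(21) = σ(22) = 16 while 21 ≠ 22, so σ is not injective.
Since σ is not injective, we determine |image(σ)|. Computing x^38 mod 43 for each x (by repeated squaring, reducing mod 43 at every step), the values σ(0), σ(1), …, σ(42) are: 0, 1, 35, 17, 21, 15, 36, 6, 4, 31, 9, 41, 13, 24, 38, 40, 11, 23, 10, 25, 14, 16, 16, 14, 25, 10, 23, 11, 40, 38, 24, 13, 41, 9, 31, 4, 6, 36, 15, 21, 17, 35, 1.
The distinct values are {0, 1, 4, 6, 9, 10, 11, 13, 14, 15, 16, 17, 21, 23, 24, 25, 31, 35, 36, 38, 40, 41}; there are 22 of them.

22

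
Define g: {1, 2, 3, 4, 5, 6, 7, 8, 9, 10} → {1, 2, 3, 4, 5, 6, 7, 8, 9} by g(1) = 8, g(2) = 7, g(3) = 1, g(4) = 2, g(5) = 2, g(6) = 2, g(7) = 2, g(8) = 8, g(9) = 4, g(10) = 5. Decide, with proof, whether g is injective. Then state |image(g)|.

6

g(4) = 2 = g(5) with 4 ≠ 5, so g is not injective.
The image of g is {1, 2, 4, 5, 7, 8}, which has 6 elements.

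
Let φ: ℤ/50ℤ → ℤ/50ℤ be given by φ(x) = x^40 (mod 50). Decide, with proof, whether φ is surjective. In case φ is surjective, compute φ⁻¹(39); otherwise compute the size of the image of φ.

4

φ(1) = 1^40 = 1.
φ(3): Repeated squaring mod 50: 3^1 ≡ 3, 3^2 ≡ 3² = 9, 3^4 ≡ 9² = 81 ≡ 31, 3^8 ≡ 31² = 961 ≡ 11, 3^16 ≡ 11² = 121 ≡ 21, 3^32 ≡ 21² = 441 ≡ 41. Since 40 = 32 + 8, 3^40 ≡ 41·11: 41·11 = 451 ≡ 1. So 3^40 ≡ 1 (mod 50).
So φ(1) = φ(3) = 1 while 1 ≠ 3, so φ is not injective.
A non-injective map from the 50-element set ℤ/50ℤ to itself takes at most 49 distinct values, so it cannot be surjective. Therefore φ is not surjective.
Since φ is not surjective, we determine |image(φ)|. Computing x^40 mod 50 for each x (by repeated squaring, reducing mod 50 at every step), the values φ(0), φ(1), …, φ(49) are: 0, 1, 26, 1, 26, 25, 26, 1, 26, 1, 0, 1, 26, 1, 26, 25, 26, 1, 26, 1, 0, 1, 26, 1, 26, 25, 26, 1, 26, 1, 0, 1, 26, 1, 26, 25, 26, 1, 26, 1, 0, 1, 26, 1, 26, 25, 26, 1, 26, 1.
The distinct values are {0, 1, 25, 26}; there are 4 of them.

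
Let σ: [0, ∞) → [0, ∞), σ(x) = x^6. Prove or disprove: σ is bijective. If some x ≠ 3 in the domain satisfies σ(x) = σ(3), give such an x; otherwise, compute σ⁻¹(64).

2

On [0, ∞), x ↦ x^6 is strictly increasing (injective) and for any y ∈ [0, ∞) the 6th root y^{1/6} lies in [0, ∞) (surjective). So σ is bijective.
Since x ↦ x^6 is strictly increasing on [0, ∞), it is injective there, so no x ≠ 3 in the domain has σ(x) = σ(3). We therefore compute σ⁻¹(64) = 64^{1/6} = 2 (indeed 2^6 = 64).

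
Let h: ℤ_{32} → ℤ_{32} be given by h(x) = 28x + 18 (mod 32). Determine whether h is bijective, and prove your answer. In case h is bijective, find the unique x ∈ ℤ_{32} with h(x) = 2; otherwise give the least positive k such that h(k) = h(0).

We have gcd(28, 32) = 4 > 1. Taking u = 0 and v = 8: h(0) = 18 and h(8) = 28·8 + 18 = 242 ≡ 18 (mod 32).
So h(0) = h(8) while 0 ≠ 8, therefore h is not injective, hence not bijective.
Since h is not bijective, we find the least positive k with h(k) = h(0): this means 28k ≡ 0 (mod 32), i.e. 32 ∣ 28k. Since gcd(28, 32) = 4, dividing through by 4 this holds exactly when 8 ∣ 7k, and as gcd(7, 8) = 1, exactly when 8 ∣ k.
The smallest positive such k is 8.

8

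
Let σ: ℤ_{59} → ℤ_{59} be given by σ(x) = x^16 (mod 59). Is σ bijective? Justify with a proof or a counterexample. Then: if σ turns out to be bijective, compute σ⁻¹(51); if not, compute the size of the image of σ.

σ(29): Repeated squaring mod 59: 29^1 ≡ 29, 29^2 ≡ 29² = 841 ≡ 15, 29^4 ≡ 15² = 225 ≡ 48, 29^8 ≡ 48² = 2304 ≡ 3, 29^16 ≡ 3² = 9. So 29^16 ≡ 9 (mod 59).
σ(30): Repeated squaring mod 59: 30^1 ≡ 30, 30^2 ≡ 30² = 900 ≡ 15, 30^4 ≡ 15² = 225 ≡ 48, 30^8 ≡ 48² = 2304 ≡ 3, 30^16 ≡ 3² = 9. So 30^16 ≡ 9 (mod 59).
So σ(29) = σ(30) = 9 while 29 ≠ 30, thus σ is not injective, hence not bijective.
Since σ is not bijective, we determine |image(σ)|. Computing x^16 mod 59 for each x (by repeated squaring, reducing mod 59 at every step), the values σ(0), σ(1), …, σ(58) are: 0, 1, 46, 26, 51, 19, 16, 15, 45, 27, 48, 12, 28, 35, 41, 22, 5, 4, 3, 29, 25, 36, 21, 20, 49, 7, 17, 53, 57, 9, 9, 57, 53, 17, 7, 49, 20, 21, 36, 25, 29, 3, 4, 5, 22, 41, 35, 28, 12, 48, 27, 45, 15, 16, 19, 51, 26, 46, 1.
The distinct values are {0, 1, 3, 4, 5, 7, 9, 12, 15, 16, 17, 19, 20, 21, 22, 25, 26, 27, 28, 29, 35, 36, 41, 45, 46, 48, 49, 51, 53, 57}; there are 30 of them.

30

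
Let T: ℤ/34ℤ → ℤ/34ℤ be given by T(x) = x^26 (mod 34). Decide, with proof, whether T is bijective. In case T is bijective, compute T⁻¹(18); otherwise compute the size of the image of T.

18

T(16): Repeated squaring mod 34: 16^1 ≡ 16, 16^2 ≡ 16² = 256 ≡ 18, 16^4 ≡ 18² = 324 ≡ 18, 16^8 ≡ 18² = 324 ≡ 18, 16^16 ≡ 18² = 324 ≡ 18. Since 26 = 16 + 8 + 2, 16^26 ≡ 18·18·18: 18·18 = 324 ≡ 18, then 18·18 = 324 ≡ 18. So 16^26 ≡ 18 (mod 34).
T(18): Repeated squaring mod 34: 18^1 ≡ 18, 18^2 ≡ 18² = 324 ≡ 18, 18^4 ≡ 18² = 324 ≡ 18, 18^8 ≡ 18² = 324 ≡ 18, 18^16 ≡ 18² = 324 ≡ 18. Since 26 = 16 + 8 + 2, 18^26 ≡ 18·18·18: 18·18 = 324 ≡ 18, then 18·18 = 324 ≡ 18. So 18^26 ≡ 18 (mod 34).
So T(16) = T(18) = 18 while 16 ≠ 18, hence T is not injective, hence not bijective.
Since T is not bijective, we determine |image(T)|. Computing x^26 mod 34 for each x (by repeated squaring, reducing mod 34 at every step), the values T(0), T(1), …, T(33) are: 0, 1, 4, 25, 16, 9, 32, 19, 30, 13, 2, 15, 26, 33, 8, 21, 18, 17, 18, 21, 8, 33, 26, 15, 2, 13, 30, 19, 32, 9, 16, 25, 4, 1.
The distinct values are {0, 1, 2, 4, 8, 9, 13, 15, 16, 17, 18, 19, 21, 25, 26, 30, 32, 33}; there are 18 of them.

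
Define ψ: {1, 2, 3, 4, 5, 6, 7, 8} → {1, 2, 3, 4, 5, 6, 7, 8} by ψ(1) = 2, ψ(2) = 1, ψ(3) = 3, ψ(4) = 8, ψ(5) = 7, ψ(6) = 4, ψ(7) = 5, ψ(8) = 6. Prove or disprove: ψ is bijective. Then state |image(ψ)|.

8

The values 2, 1, 3, 8, 7, 4, 5, 6 are a permutation of {1, 2, 3, 4, 5, 6, 7, 8}: each element appears exactly once.
So ψ is injective and surjective, hence bijective.
The image of ψ is {1, 2, 3, 4, 5, 6, 7, 8}, which has 8 elements.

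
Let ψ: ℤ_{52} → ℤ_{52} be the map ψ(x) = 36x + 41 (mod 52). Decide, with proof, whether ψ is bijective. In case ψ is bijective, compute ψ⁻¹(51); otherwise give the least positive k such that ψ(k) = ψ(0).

We have gcd(36, 52) = 4 > 1. Taking u = 0 and v = 13: ψ(0) = 41 and ψ(13) = 36·13 + 41 = 509 ≡ 41 (mod 52).
So ψ(0) = ψ(13) while 0 ≠ 13, therefore ψ is not injective, hence not bijective.
Since ψ is not bijective, we find the least positive k with ψ(k) = ψ(0): this means 36k ≡ 0 (mod 52), i.e. 52 ∣ 36k. Since gcd(36, 52) = 4, dividing through by 4 this holds exactly when 13 ∣ 9k, and as gcd(9, 13) = 1, exactly when 13 ∣ k.
The smallest positive such k is 13.

13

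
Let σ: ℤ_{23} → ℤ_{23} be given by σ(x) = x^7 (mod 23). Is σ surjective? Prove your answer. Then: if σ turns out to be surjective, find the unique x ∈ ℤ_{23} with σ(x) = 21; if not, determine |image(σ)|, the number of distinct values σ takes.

Since 23 is prime, the nonzero elements of ℤ_{23} form a cyclic group of order 22.
As gcd(7, 22) = 1, raising to the 7th power is a bijection on this group: if x_1^7 ≡ x_2^7 then (x_1x_2^{−1})^7 = 1, and the only element of order dividing gcd(7, 22) = 1 is 1, so x_1 = x_2.
With σ(0) = 0 this makes σ injective on all of ℤ_{23}, hence bijective (finite equal-size domain and codomain). In particular σ is surjective.
Since σ is surjective, we find the preimage of 21. The inverse of x ↦ x^7 on (ℤ_{23})^× is x ↦ x^19, because 7·19 = 133 = 6·22 + 1 ≡ 1 (mod 22) and x^{22} = 1 for x ≠ 0 (Fermat). So σ⁻¹(21) = 21^19 mod 23.
Repeated squaring mod 23: 21^1 ≡ 21, 21^2 ≡ 21² = 441 ≡ 4, 21^4 ≡ 4² = 16, 21^8 ≡ 16² = 256 ≡ 3, 21^16 ≡ 3² = 9. Since 19 = 16 + 2 + 1, 21^19 ≡ 9·4·21: 9·4 = 36 ≡ 13, then 13·21 = 273 ≡ 20. So 21^19 ≡ 20 (mod 23).
Hence σ⁻¹(21) = 20.

20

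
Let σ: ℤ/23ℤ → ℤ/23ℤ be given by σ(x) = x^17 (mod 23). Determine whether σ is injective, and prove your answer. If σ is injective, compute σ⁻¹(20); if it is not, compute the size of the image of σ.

Since 23 is prime, the nonzero elements of ℤ/23ℤ form a cyclic group of order 22.
As gcd(17, 22) = 1, raising to the 17th power is a bijection on this group: if x_1^17 ≡ x_2^17 then (x_1x_2^{−1})^17 = 1, and the only element of order dividing gcd(17, 22) = 1 is 1, so x_1 = x_2.
With σ(0) = 0 this makes σ injective on all of ℤ/23ℤ, hence bijective (finite equal-size domain and codomain). In particular σ is injective.
Since σ is injective, we find the preimage of 20. The inverse of x ↦ x^17 on (ℤ/23ℤ)^× is x ↦ x^13, because 17·13 = 221 = 10·22 + 1 ≡ 1 (mod 22) and x^{22} = 1 for x ≠ 0 (Fermat). So σ⁻¹(20) = 20^13 mod 23.
Repeated squaring mod 23: 20^1 ≡ 20, 20^2 ≡ 20² = 400 ≡ 9, 20^4 ≡ 9² = 81 ≡ 12, 20^8 ≡ 12² = 144 ≡ 6. Since 13 = 8 + 4 + 1, 20^13 ≡ 6·12·20: 6·12 = 72 ≡ 3, then 3·20 = 60 ≡ 14. So 20^13 ≡ 14 (mod 23).
Hence σ⁻¹(20) = 14.

14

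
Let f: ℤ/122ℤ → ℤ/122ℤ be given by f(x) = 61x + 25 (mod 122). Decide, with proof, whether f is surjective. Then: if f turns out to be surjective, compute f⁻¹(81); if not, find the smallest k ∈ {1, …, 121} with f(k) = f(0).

Recall that surjectivity means every element of the codomain has a preimage under f.
Since gcd(61, 122) = 61, we have 61x ≡ 0 (mod 61) for all x, so f(x) ≡ 25 (mod 61).
But 0 ≢ 25 (mod 61), so 0 ∈ ℤ/122ℤ has no preimage. Therefore f is not surjective.
Since f is not surjective, we find the least positive k with f(k) = f(0): this means 61k ≡ 0 (mod 122), i.e. 122 ∣ 61k. Since gcd(61, 122) = 61, dividing through by 61 this holds exactly when 2 ∣ k.
The smallest positive such k is 2.

2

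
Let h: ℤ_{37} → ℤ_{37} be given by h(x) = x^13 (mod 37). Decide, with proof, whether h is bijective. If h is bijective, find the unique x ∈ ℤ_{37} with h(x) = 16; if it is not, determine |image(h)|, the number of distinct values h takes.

12

Since 37 is prime, the nonzero elements of ℤ_{37} form a cyclic group of order 36.
As gcd(13, 36) = 1, raising to the 13th power is a bijection on this group: if x_1^13 ≡ x_2^13 then (x_1x_2^{−1})^13 = 1, and the only element of order dividing gcd(13, 36) = 1 is 1, so x_1 = x_2.
With h(0) = 0 this makes h injective on all of ℤ_{37}, hence bijective (finite equal-size domain and codomain). In particular h is bijective.
Since h is bijective, we find the preimage of 16. The inverse of x ↦ x^13 on (ℤ_{37})^× is x ↦ x^25, because 13·25 = 325 = 9·36 + 1 ≡ 1 (mod 36) and x^{36} = 1 for x ≠ 0 (Fermat). So h⁻¹(16) = 16^25 mod 37.
Repeated squaring mod 37: 16^1 ≡ 16, 16^2 ≡ 16² = 256 ≡ 34, 16^4 ≡ 34² = 1156 ≡ 9, 16^8 ≡ 9² = 81 ≡ 7, 16^16 ≡ 7² = 49 ≡ 12. Since 25 = 16 + 8 + 1, 16^25 ≡ 12·7·16: 12·7 = 84 ≡ 10, then 10·16 = 160 ≡ 12. So 16^25 ≡ 12 (mod 37).
Hence h⁻¹(16) = 12.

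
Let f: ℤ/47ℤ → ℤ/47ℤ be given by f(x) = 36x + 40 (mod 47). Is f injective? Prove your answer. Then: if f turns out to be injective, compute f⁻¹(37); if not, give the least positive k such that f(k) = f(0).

Suppose f(s) = f(t) in ℤ/47ℤ. Then 36s + 40 ≡ 36t + 40 (mod 47), thus 36(s − t) ≡ 0 (mod 47).
Since gcd(36, 47) = 1, 36 is invertible modulo 47, therefore s − t ≡ 0 (mod 47), i.e. s = t.
Therefore f is injective.
We now compute 36⁻¹ mod 47 explicitly. Euclid's algorithm: 47 = 1·36 + 11, 36 = 3·11 + 3, 11 = 3·3 + 2, 3 = 1·2 + 1; back-substituting gives 1 = 17·36 − 13·47, so 36⁻¹ ≡ 17 (mod 47).
Since f is injective, we find f⁻¹(37): we need 36x ≡ 37 − 40 ≡ 44 (mod 47). Using 36⁻¹ = 17: x ≡ 17·44 = 748 = 15·47 + 43, so x = 43.
Check: f(43) = 36·43 + 40 = 1588 = 33·47 + 37 ≡ 37 (mod 47).

43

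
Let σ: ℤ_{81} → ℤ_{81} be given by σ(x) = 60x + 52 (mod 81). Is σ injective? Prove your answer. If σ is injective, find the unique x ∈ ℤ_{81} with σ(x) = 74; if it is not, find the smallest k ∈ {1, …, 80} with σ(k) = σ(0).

27

We have gcd(60, 81) = 3 > 1. Taking u = 0 and v = 27: σ(0) = 52 and σ(27) = 60·27 + 52 = 1672 ≡ 52 (mod 81).
So σ(0) = σ(27) while 0 ≠ 27, thus σ is not injective.
Since σ is not injective, we find the least positive k with σ(k) = σ(0): this means 60k ≡ 0 (mod 81), i.e. 81 ∣ 60k. Since gcd(60, 81) = 3, dividing through by 3 this holds exactly when 27 ∣ 20k, and as gcd(20, 27) = 1, exactly when 27 ∣ k.
The smallest positive such k is 27.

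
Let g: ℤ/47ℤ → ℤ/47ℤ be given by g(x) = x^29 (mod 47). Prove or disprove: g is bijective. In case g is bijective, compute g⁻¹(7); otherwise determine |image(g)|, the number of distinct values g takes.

Since 47 is prime, the nonzero elements of ℤ/47ℤ form a cyclic group of order 46.
As gcd(29, 46) = 1, raising to the 29th power is a bijection on this group: if s^29 ≡ t^29 then (st^{−1})^29 = 1, and the only element of order dividing gcd(29, 46) = 1 is 1, so s = t.
With g(0) = 0 this makes g injective on all of ℤ/47ℤ, hence bijective (finite equal-size domain and codomain). In particular g is bijective.
Since g is bijective, we find the preimage of 7. The inverse of x ↦ x^29 on (ℤ/47ℤ)^× is x ↦ x^27, because 29·27 = 783 = 17·46 + 1 ≡ 1 (mod 46) and x^{46} = 1 for x ≠ 0 (Fermat). So g⁻¹(7) = 7^27 mod 47.
Repeated squaring mod 47: 7^1 ≡ 7, 7^2 ≡ 7² = 49 ≡ 2, 7^4 ≡ 2² = 4, 7^8 ≡ 4² = 16, 7^16 ≡ 16² = 256 ≡ 21. Since 27 = 16 + 8 + 2 + 1, 7^27 ≡ 21·16·2·7: 21·16 = 336 ≡ 7, then 7·2 = 14, then 14·7 = 98 ≡ 4. So 7^27 ≡ 4 (mod 47).
Hence g⁻¹(7) = 4.

4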